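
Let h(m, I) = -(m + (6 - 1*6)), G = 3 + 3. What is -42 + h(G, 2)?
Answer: -48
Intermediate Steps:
G = 6
h(m, I) = -m (h(m, I) = -(m + (6 - 6)) = -(m + 0) = -m)
-42 + h(G, 2) = -42 - 1*6 = -42 - 6 = -48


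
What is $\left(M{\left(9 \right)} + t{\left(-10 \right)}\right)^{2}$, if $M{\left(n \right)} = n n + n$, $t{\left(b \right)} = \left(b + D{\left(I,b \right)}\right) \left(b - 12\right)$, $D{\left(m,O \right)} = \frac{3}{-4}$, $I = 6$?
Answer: $\frac{426409}{4} \approx 1.066 \cdot 10^{5}$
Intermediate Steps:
$D{\left(m,O \right)} = - \frac{3}{4}$ ($D{\left(m,O \right)} = 3 \left(- \frac{1}{4}\right) = - \frac{3}{4}$)
$t{\left(b \right)} = \left(-12 + b\right) \left(- \frac{3}{4} + b\right)$ ($t{\left(b \right)} = \left(b - \frac{3}{4}\right) \left(b - 12\right) = \left(- \frac{3}{4} + b\right) \left(-12 + b\right) = \left(-12 + b\right) \left(- \frac{3}{4} + b\right)$)
$M{\left(n \right)} = n + n^{2}$ ($M{\left(n \right)} = n^{2} + n = n + n^{2}$)
$\left(M{\left(9 \right)} + t{\left(-10 \right)}\right)^{2} = \left(9 \left(1 + 9\right) + \left(9 + \left(-10\right)^{2} - - \frac{255}{2}\right)\right)^{2} = \left(9 \cdot 10 + \left(9 + 100 + \frac{255}{2}\right)\right)^{2} = \left(90 + \frac{473}{2}\right)^{2} = \left(\frac{653}{2}\right)^{2} = \frac{426409}{4}$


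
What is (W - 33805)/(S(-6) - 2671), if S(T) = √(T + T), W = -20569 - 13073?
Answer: 180150937/7134253 + 134894*I*√3/7134253 ≈ 25.252 + 0.03275*I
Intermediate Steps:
W = -33642
S(T) = √2*√T (S(T) = √(2*T) = √2*√T)
(W - 33805)/(S(-6) - 2671) = (-33642 - 33805)/(√2*√(-6) - 2671) = -67447/(√2*(I*√6) - 2671) = -67447/(2*I*√3 - 2671) = -67447/(-2671 + 2*I*√3)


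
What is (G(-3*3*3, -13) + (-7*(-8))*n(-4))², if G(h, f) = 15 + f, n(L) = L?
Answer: 49284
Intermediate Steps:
(G(-3*3*3, -13) + (-7*(-8))*n(-4))² = ((15 - 13) - 7*(-8)*(-4))² = (2 + 56*(-4))² = (2 - 224)² = (-222)² = 49284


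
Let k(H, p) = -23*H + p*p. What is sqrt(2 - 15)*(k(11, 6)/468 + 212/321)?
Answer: 9853*I*sqrt(13)/50076 ≈ 0.70943*I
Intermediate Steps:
k(H, p) = p**2 - 23*H (k(H, p) = -23*H + p**2 = p**2 - 23*H)
sqrt(2 - 15)*(k(11, 6)/468 + 212/321) = sqrt(2 - 15)*((6**2 - 23*11)/468 + 212/321) = sqrt(-13)*((36 - 253)*(1/468) + 212*(1/321)) = (I*sqrt(13))*(-217*1/468 + 212/321) = (I*sqrt(13))*(-217/468 + 212/321) = (I*sqrt(13))*(9853/50076) = 9853*I*sqrt(13)/50076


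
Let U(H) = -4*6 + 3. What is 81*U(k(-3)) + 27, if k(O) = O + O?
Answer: -1674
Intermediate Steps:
k(O) = 2*O
U(H) = -21 (U(H) = -24 + 3 = -21)
81*U(k(-3)) + 27 = 81*(-21) + 27 = -1701 + 27 = -1674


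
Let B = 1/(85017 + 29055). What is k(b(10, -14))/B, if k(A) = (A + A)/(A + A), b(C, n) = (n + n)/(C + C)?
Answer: 114072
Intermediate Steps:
b(C, n) = n/C (b(C, n) = (2*n)/((2*C)) = (2*n)*(1/(2*C)) = n/C)
B = 1/114072 ≈ 8.7664e-6
k(A) = 1 (k(A) = (2*A)/((2*A)) = (2*A)*(1/(2*A)) = 1)
k(b(10, -14))/B = 1/(1/114072) = 1*114072 = 114072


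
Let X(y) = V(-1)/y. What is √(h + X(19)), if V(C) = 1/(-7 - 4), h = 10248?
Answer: √447642679/209 ≈ 101.23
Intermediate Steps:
V(C) = -1/11 (V(C) = 1/(-11) = -1/11)
X(y) = -1/(11*y)
√(h + X(19)) = √(10248 - 1/11/19) = √(10248 - 1/11*1/19) = √(10248 - 1/209) = √(2141831/209) = √447642679/209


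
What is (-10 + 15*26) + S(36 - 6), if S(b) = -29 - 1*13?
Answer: 338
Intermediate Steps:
S(b) = -42 (S(b) = -29 - 13 = -42)
(-10 + 15*26) + S(36 - 6) = (-10 + 15*26) - 42 = (-10 + 390) - 42 = 380 - 42 = 338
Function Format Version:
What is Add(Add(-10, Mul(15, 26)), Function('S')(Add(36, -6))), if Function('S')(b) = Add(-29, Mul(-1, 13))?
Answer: 338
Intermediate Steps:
Function('S')(b) = -42 (Function('S')(b) = Add(-29, -13) = -42)
Add(Add(-10, Mul(15, 26)), Function('S')(Add(36, -6))) = Add(Add(-10, Mul(15, 26)), -42) = Add(Add(-10, 390), -42) = Add(380, -42) = 338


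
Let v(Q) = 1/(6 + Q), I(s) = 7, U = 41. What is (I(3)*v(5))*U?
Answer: 287/11 ≈ 26.091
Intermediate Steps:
(I(3)*v(5))*U = (7/(6 + 5))*41 = (7/11)*41 = 287/11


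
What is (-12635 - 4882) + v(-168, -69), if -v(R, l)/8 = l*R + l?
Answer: -109701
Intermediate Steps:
v(R, l) = -8*l - 8*R*l (v(R, l) = -8*(l*R + l) = -8*(R*l + l) = -8*(l + R*l) = -8*l - 8*R*l)
(-12635 - 4882) + v(-168, -69) = (-12635 - 4882) - 8*(-69)*(1 - 168) = -17517 - 8*(-69)*(-167) = -17517 - 92184 = -109701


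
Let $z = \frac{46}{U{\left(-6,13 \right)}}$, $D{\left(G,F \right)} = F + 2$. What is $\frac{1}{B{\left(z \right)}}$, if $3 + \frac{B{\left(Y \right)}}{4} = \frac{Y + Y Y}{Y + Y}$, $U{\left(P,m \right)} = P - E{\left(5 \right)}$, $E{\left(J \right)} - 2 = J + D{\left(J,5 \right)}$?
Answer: $- \frac{5}{73} \approx -0.068493$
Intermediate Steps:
$D{\left(G,F \right)} = 2 + F$
$E{\left(J \right)} = 9 + J$ ($E{\left(J \right)} = 2 + \left(J + \left(2 + 5\right)\right) = 2 + \left(J + 7\right) = 2 + \left(7 + J\right) = 9 + J$)
$U{\left(P,m \right)} = -14 + P$ ($U{\left(P,m \right)} = P - \left(9 + 5\right) = P - 14 = -14 + P$)
$z = - \frac{23}{10}$ ($z = \frac{46}{-14 - 6} = \frac{46}{-20} = 46 \left(- \frac{1}{20}\right) = - \frac{23}{10} \approx -2.3$)
$B{\left(Y \right)} = -12 + \frac{2 \left(Y + Y^{2}\right)}{Y}$ ($B{\left(Y \right)} = -12 + 4 \frac{Y + Y Y}{Y + Y} = -12 + 4 \frac{Y + Y^{2}}{2 Y} = -12 + \frac{2 \left(Y + Y^{2}\right)}{Y}$)
$\frac{1}{B{\left(z \right)}} = \frac{1}{-10 + 2 \left(- \frac{23}{10}\right)} = \frac{1}{-10 - \frac{23}{5}} = \frac{1}{- \frac{73}{5}} = - \frac{5}{73}$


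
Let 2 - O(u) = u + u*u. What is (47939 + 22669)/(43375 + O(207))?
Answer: 23536/107 ≈ 219.96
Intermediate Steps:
O(u) = 2 - u - u² (O(u) = 2 - (u + u*u) = 2 - (u + u²) = 2 + (-u - u²) = 2 - u - u²)
(47939 + 22669)/(43375 + O(207)) = (47939 + 22669)/(43375 + (2 - 1*207 - 1*207²)) = 70608/(43375 + (2 - 207 - 1*42849)) = 70608/(43375 + (2 - 207 - 42849)) = 70608/(43375 - 43054) = 70608/321 = 70608*(1/321) = 23536/107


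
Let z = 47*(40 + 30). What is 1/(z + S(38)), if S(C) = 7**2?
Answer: 1/3339 ≈ 0.00029949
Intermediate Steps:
z = 3290 (z = 47*70 = 3290)
S(C) = 49
1/(z + S(38)) = 1/(3290 + 49) = 1/3339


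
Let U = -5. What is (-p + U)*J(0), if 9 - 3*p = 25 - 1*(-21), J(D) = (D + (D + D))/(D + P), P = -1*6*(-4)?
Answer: 0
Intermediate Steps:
P = 24 (P = -6*(-4) = 24)
J(D) = 3*D/(24 + D) (J(D) = (D + (D + D))/(D + 24) = (D + 2*D)/(24 + D) = (3*D)/(24 + D) = 3*D/(24 + D))
p = -37/3 (p = 3 - (25 - 1*(-21))/3 = 3 - (25 + 21)/3 = 3 - 1/3*46 = 3 - 46/3 = -37/3 ≈ -12.333)
(-p + U)*J(0) = (-1*(-37/3) - 5)*(3*0/(24 + 0)) = (37/3 - 5)*(3*0/24) = 22*(3*0*(1/24))/3 = (22/3)*0 = 0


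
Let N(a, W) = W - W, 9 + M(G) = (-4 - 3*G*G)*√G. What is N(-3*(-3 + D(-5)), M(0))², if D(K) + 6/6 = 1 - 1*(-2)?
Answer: 0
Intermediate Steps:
D(K) = 2 (D(K) = -1 + (1 - 1*(-2)) = -1 + (1 + 2) = -1 + 3 = 2)
M(G) = -9 + √G*(-4 - 3*G²) (M(G) = -9 + (-4 - 3*G*G)*√G = -9 + (-4 - 3*G²)*√G = -9 + √G*(-4 - 3*G²))
N(a, W) = 0
N(-3*(-3 + D(-5)), M(0))² = 0² = 0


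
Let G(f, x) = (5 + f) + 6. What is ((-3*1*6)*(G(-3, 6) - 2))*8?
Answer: -864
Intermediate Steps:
G(f, x) = 11 + f
((-3*1*6)*(G(-3, 6) - 2))*8 = ((-3*1*6)*((11 - 3) - 2))*8 = ((-3*6)*(8 - 2))*8 = -18*6*8 = -108*8 = -864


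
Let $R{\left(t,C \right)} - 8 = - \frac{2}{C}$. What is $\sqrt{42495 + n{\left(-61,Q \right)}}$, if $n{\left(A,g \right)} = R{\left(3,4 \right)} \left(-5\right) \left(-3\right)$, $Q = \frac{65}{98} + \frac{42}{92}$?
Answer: $\frac{\sqrt{170430}}{2} \approx 206.42$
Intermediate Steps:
$Q = \frac{1262}{1127}$ ($Q = 65 \cdot \frac{1}{98} + 42 \cdot \frac{1}{92} = \frac{65}{98} + \frac{21}{46} = \frac{1262}{1127} \approx 1.1198$)
$R{\left(t,C \right)} = 8 - \frac{2}{C}$
$n{\left(A,g \right)} = \frac{225}{2}$ ($n{\left(A,g \right)} = \left(8 - \frac{2}{4}\right) \left(-5\right) \left(-3\right) = \left(8 - \frac{1}{2}\right) \left(-5\right) \left(-3\right) = \frac{15}{2} \left(-5\right) \left(-3\right) = \left(- \frac{75}{2}\right) \left(-3\right) = \frac{225}{2}$)
$\sqrt{42495 + n{\left(-61,Q \right)}} = \sqrt{42495 + \frac{225}{2}} = \sqrt{\frac{85215}{2}} = \frac{\sqrt{170430}}{2}$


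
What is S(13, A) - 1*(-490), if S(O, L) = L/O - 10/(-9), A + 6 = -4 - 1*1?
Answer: 57361/117 ≈ 490.27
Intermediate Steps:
A = -11 (A = -6 + (-4 - 1*1) = -6 + (-4 - 1) = -6 - 5 = -11)
S(O, L) = 10/9 + L/O (S(O, L) = L/O - 10*(-1/9) = L/O + 10/9 = 10/9 + L/O)
S(13, A) - 1*(-490) = (10/9 - 11/13) - 1*(-490) = (10/9 - 11*1/13) + 490 = (10/9 - 11/13) + 490 = 31/117 + 490 = 57361/117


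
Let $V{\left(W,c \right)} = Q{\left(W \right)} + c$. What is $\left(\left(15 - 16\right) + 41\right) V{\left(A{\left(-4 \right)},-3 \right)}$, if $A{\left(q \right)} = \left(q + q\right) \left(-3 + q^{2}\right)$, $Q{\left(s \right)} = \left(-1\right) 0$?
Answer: $-120$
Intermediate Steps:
$Q{\left(s \right)} = 0$
$A{\left(q \right)} = 2 q \left(-3 + q^{2}\right)$
$V{\left(W,c \right)} = c$ ($V{\left(W,c \right)} = 0 + c = c$)
$\left(\left(15 - 16\right) + 41\right) V{\left(A{\left(-4 \right)},-3 \right)} = \left(\left(15 - 16\right) + 41\right) \left(-3\right) = \left(-1 + 41\right) \left(-3\right) = 40 \left(-3\right) = -120$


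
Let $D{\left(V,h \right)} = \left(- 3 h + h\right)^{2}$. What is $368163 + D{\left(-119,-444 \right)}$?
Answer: $1156707$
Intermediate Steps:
$D{\left(V,h \right)} = 4 h^{2}$ ($D{\left(V,h \right)} = \left(- 2 h\right)^{2} = 4 h^{2}$)
$368163 + D{\left(-119,-444 \right)} = 368163 + 4 \left(-444\right)^{2} = 368163 + 4 \cdot 197136 = 368163 + 788544 = 1156707$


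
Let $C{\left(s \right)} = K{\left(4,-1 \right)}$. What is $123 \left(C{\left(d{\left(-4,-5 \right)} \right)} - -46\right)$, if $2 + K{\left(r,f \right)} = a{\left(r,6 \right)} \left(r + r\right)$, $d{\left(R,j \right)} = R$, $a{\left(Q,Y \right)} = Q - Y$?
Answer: $3444$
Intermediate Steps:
$K{\left(r,f \right)} = -2 + 2 r \left(-6 + r\right)$ ($K{\left(r,f \right)} = -2 + \left(r - 6\right) \left(r + r\right) = -2 + \left(r - 6\right) 2 r = -2 + \left(-6 + r\right) 2 r = -2 + 2 r \left(-6 + r\right)$)
$C{\left(s \right)} = -18$ ($C{\left(s \right)} = -2 + 2 \cdot 4 \left(-6 + 4\right) = -2 + 2 \cdot 4 \left(-2\right) = -2 - 16 = -18$)
$123 \left(C{\left(d{\left(-4,-5 \right)} \right)} - -46\right) = 123 \left(-18 - -46\right) = 123 \left(-18 + 46\right) = 123 \cdot 28 = 3444$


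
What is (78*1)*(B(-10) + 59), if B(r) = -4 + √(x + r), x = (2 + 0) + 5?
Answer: 4290 + 78*I*√3 ≈ 4290.0 + 135.1*I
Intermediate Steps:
x = 7 (x = 2 + 5 = 7)
B(r) = -4 + √(7 + r)
(78*1)*(B(-10) + 59) = (78*1)*((-4 + √(7 - 10)) + 59) = 78*((-4 + √(-3)) + 59) = 78*((-4 + I*√3) + 59) = 78*(55 + I*√3) = 4290 + 78*I*√3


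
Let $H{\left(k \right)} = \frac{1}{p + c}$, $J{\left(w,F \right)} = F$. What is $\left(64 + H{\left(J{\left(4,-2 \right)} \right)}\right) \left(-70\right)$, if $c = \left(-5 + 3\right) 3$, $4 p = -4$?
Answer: $-4470$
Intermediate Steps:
$p = -1$ ($p = \frac{1}{4} \left(-4\right) = -1$)
$c = -6$ ($c = \left(-2\right) 3 = -6$)
$H{\left(k \right)} = - \frac{1}{7}$ ($H{\left(k \right)} = \frac{1}{-1 - 6} = \frac{1}{-7} = - \frac{1}{7}$)
$\left(64 + H{\left(J{\left(4,-2 \right)} \right)}\right) \left(-70\right) = \left(64 - \frac{1}{7}\right) \left(-70\right) = \frac{447}{7} \left(-70\right) = -4470$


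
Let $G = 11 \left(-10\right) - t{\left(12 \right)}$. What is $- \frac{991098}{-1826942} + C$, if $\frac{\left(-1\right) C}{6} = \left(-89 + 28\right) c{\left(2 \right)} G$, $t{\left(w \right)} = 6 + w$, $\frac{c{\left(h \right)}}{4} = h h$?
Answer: $- \frac{684708134979}{913471} \approx -7.4957 \cdot 10^{5}$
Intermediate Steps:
$c{\left(h \right)} = 4 h^{2}$ ($c{\left(h \right)} = 4 h h = 4 h^{2}$)
$G = -128$ ($G = 11 \left(-10\right) - \left(6 + 12\right) = -110 - 18 = -128$)
$C = -749568$ ($C = - 6 \left(-89 + 28\right) 4 \cdot 2^{2} \left(-128\right) = - 6 - 61 \cdot 4 \cdot 4 \left(-128\right) = - 6 \left(-61\right) 16 \left(-128\right) = - 6 \left(\left(-976\right) \left(-128\right)\right) = \left(-6\right) 124928 = -749568$)
$- \frac{991098}{-1826942} + C = - \frac{991098}{-1826942} - 749568 = \left(-991098\right) \left(- \frac{1}{1826942}\right) - 749568 = \frac{495549}{913471} - 749568 = - \frac{684708134979}{913471}$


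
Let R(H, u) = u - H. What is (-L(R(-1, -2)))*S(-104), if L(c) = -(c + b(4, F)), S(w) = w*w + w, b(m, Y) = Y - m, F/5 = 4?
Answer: 160680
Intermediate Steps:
F = 20 (F = 5*4 = 20)
S(w) = w + w**2 (S(w) = w**2 + w = w + w**2)
L(c) = -16 - c (L(c) = -(c + (20 - 1*4)) = -(c + (20 - 4)) = -(c + 16) = -(16 + c) = -16 - c)
(-L(R(-1, -2)))*S(-104) = (-(-16 - (-2 - 1*(-1))))*(-104*(1 - 104)) = (-(-16 - (-2 + 1)))*(-104*(-103)) = -(-16 - 1*(-1))*10712 = -(-16 + 1)*10712 = -1*(-15)*10712 = 15*10712 = 160680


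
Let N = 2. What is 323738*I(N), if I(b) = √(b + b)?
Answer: 647476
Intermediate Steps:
I(b) = √2*√b (I(b) = √(2*b) = √2*√b)
323738*I(N) = 323738*(√2*√2) = 323738*2 = 647476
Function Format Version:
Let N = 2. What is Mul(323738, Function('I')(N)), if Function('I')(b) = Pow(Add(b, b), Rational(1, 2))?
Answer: 647476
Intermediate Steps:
Function('I')(b) = Mul(Pow(2, Rational(1, 2)), Pow(b, Rational(1, 2))) (Function('I')(b) = Pow(Mul(2, b), Rational(1, 2)) = Mul(Pow(2, Rational(1, 2)), Pow(b, Rational(1, 2))))
Mul(323738, Function('I')(N)) = Mul(323738, Mul(Pow(2, Rational(1, 2)), Pow(2, Rational(1, 2)))) = Mul(323738, 2) = 647476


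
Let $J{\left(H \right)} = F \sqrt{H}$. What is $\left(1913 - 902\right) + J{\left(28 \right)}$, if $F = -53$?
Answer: $1011 - 106 \sqrt{7} \approx 730.55$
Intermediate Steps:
$J{\left(H \right)} = - 53 \sqrt{H}$
$\left(1913 - 902\right) + J{\left(28 \right)} = \left(1913 - 902\right) - 53 \sqrt{28} = 1011 - 53 \cdot 2 \sqrt{7} = 1011 - 106 \sqrt{7}$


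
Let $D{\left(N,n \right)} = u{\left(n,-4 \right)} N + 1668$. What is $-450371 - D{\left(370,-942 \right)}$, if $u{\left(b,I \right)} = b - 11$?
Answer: $-99429$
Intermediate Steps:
$u{\left(b,I \right)} = -11 + b$
$D{\left(N,n \right)} = 1668 + N \left(-11 + n\right)$ ($D{\left(N,n \right)} = \left(-11 + n\right) N + 1668 = N \left(-11 + n\right) + 1668 = 1668 + N \left(-11 + n\right)$)
$-450371 - D{\left(370,-942 \right)} = -450371 - \left(1668 + 370 \left(-11 - 942\right)\right) = -450371 - \left(1668 + 370 \left(-953\right)\right) = -450371 - \left(1668 - 352610\right) = -450371 - -350942 = -450371 + 350942 = -99429$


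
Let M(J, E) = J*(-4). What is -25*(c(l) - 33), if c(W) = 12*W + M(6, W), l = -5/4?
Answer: 1800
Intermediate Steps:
M(J, E) = -4*J
l = -5/4 (l = -5*¼ = -5/4 ≈ -1.2500)
c(W) = -24 + 12*W (c(W) = 12*W - 4*6 = 12*W - 24 = -24 + 12*W)
-25*(c(l) - 33) = -25*((-24 + 12*(-5/4)) - 33) = -25*((-24 - 15) - 33) = -25*(-39 - 33) = -25*(-72) = 1800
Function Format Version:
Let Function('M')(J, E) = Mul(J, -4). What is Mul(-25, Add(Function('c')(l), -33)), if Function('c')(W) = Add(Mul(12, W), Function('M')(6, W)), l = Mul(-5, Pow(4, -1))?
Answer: 1800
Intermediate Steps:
Function('M')(J, E) = Mul(-4, J)
l = Rational(-5, 4) (l = Mul(-5, Rational(1, 4)) = Rational(-5, 4) ≈ -1.2500)
Function('c')(W) = Add(-24, Mul(12, W)) (Function('c')(W) = Add(Mul(12, W), Mul(-4, 6)) = Add(Mul(12, W), -24) = Add(-24, Mul(12, W)))
Mul(-25, Add(Function('c')(l), -33)) = Mul(-25, Add(Add(-24, Mul(12, Rational(-5, 4))), -33)) = Mul(-25, Add(Add(-24, -15), -33)) = Mul(-25, Add(-39, -33)) = Mul(-25, -72) = 1800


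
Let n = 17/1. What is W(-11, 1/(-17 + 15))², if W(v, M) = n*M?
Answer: 289/4 ≈ 72.250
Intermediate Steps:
n = 17 (n = 17*1 = 17)
W(v, M) = 17*M
W(-11, 1/(-17 + 15))² = (17/(-17 + 15))² = (17/(-2))² = (17*(-½))² = (-17/2)² = 289/4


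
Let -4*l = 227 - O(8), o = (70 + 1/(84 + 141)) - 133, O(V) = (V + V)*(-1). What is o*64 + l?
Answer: -3683219/900 ≈ -4092.5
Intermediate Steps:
O(V) = -2*V (O(V) = (2*V)*(-1) = -2*V)
o = -14174/225 (o = (70 + 1/225) - 133 = 15751/225 - 133 = -14174/225 ≈ -62.996)
l = -243/4 (l = -(227 - (-2)*8)/4 = -(227 - 1*(-16))/4 = -(227 + 16)/4 = -¼*243 = -243/4 ≈ -60.750)
o*64 + l = -14174/225*64 - 243/4 = -907136/225 - 243/4 = -3683219/900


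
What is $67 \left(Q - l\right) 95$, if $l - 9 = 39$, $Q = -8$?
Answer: $-356440$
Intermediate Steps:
$l = 48$ ($l = 9 + 39 = 48$)
$67 \left(Q - l\right) 95 = 67 \left(-8 - 48\right) 95 = 67 \left(-56\right) 95 = \left(-3752\right) 95 = -356440$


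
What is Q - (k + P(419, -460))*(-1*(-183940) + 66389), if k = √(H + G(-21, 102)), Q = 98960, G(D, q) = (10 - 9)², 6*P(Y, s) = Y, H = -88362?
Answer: -34764697/2 - 250329*I*√88361 ≈ -1.7382e+7 - 7.4412e+7*I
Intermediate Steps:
P(Y, s) = Y/6
G(D, q) = 1 (G(D, q) = 1² = 1)
k = I*√88361 (k = √(-88362 + 1) = √(-88361) = I*√88361 ≈ 297.26*I)
Q - (k + P(419, -460))*(-1*(-183940) + 66389) = 98960 - (I*√88361 + (⅙)*419)*(-1*(-183940) + 66389) = 98960 - (I*√88361 + 419/6)*(183940 + 66389) = 98960 - (419/6 + I*√88361)*250329 = 98960 - (34962617/2 + 250329*I*√88361) = 98960 + (-34962617/2 - 250329*I*√88361) = -34764697/2 - 250329*I*√88361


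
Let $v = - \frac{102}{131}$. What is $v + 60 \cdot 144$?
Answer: $\frac{1131738}{131} \approx 8639.2$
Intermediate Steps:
$v = - \frac{102}{131}$ ($v = \left(-102\right) \frac{1}{131} = - \frac{102}{131} \approx -0.77863$)
$v + 60 \cdot 144 = - \frac{102}{131} + 60 \cdot 144 = - \frac{102}{131} + 8640 = \frac{1131738}{131}$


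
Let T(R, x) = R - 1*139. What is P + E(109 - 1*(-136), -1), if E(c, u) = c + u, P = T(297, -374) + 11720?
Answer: 12122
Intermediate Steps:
T(R, x) = -139 + R (T(R, x) = R - 139 = -139 + R)
P = 11878 (P = (-139 + 297) + 11720 = 158 + 11720 = 11878)
P + E(109 - 1*(-136), -1) = 11878 + ((109 - 1*(-136)) - 1) = 11878 + ((109 + 136) - 1) = 11878 + (245 - 1) = 11878 + 244 = 12122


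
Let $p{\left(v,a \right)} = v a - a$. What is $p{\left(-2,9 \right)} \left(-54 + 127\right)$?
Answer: $-1971$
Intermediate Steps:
$p{\left(v,a \right)} = - a + a v$ ($p{\left(v,a \right)} = a v - a = - a + a v$)
$p{\left(-2,9 \right)} \left(-54 + 127\right) = 9 \left(-1 - 2\right) \left(-54 + 127\right) = 9 \left(-3\right) 73 = \left(-27\right) 73 = -1971$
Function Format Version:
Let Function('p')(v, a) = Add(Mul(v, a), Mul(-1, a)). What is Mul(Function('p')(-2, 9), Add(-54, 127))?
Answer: -1971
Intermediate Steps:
Function('p')(v, a) = Add(Mul(-1, a), Mul(a, v)) (Function('p')(v, a) = Add(Mul(a, v), Mul(-1, a)) = Add(Mul(-1, a), Mul(a, v)))
Mul(Function('p')(-2, 9), Add(-54, 127)) = Mul(Mul(9, Add(-1, -2)), Add(-54, 127)) = Mul(Mul(9, -3), 73) = Mul(-27, 73) = -1971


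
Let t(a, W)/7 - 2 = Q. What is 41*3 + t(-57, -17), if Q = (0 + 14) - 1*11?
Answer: 158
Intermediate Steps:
Q = 3 (Q = 14 - 11 = 3)
t(a, W) = 35 (t(a, W) = 14 + 7*3 = 14 + 21 = 35)
41*3 + t(-57, -17) = 41*3 + 35 = 123 + 35 = 158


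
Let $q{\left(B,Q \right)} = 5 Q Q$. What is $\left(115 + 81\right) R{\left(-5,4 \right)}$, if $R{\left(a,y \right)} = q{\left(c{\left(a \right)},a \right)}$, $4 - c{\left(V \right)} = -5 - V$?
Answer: $24500$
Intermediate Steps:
$c{\left(V \right)} = 9 + V$ ($c{\left(V \right)} = 4 - \left(-5 - V\right) = 4 + \left(5 + V\right) = 9 + V$)
$q{\left(B,Q \right)} = 5 Q^{2}$
$R{\left(a,y \right)} = 5 a^{2}$
$\left(115 + 81\right) R{\left(-5,4 \right)} = \left(115 + 81\right) 5 \left(-5\right)^{2} = 196 \cdot 5 \cdot 25 = 196 \cdot 125 = 24500$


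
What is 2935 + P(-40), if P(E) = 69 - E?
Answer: 3044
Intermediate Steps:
2935 + P(-40) = 2935 + (69 - 1*(-40)) = 2935 + (69 + 40) = 2935 + 109 = 3044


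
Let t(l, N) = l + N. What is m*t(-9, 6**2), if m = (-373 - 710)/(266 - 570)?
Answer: 1539/16 ≈ 96.188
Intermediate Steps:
t(l, N) = N + l
m = 57/16 (m = -1083/(-304) = -1083*(-1/304) = 57/16 ≈ 3.5625)
m*t(-9, 6**2) = 57*(6**2 - 9)/16 = 57*(36 - 9)/16 = (57/16)*27 = 1539/16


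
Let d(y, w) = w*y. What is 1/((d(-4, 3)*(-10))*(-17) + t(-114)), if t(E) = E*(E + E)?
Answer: 1/23952 ≈ 4.1750e-5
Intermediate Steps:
t(E) = 2*E² (t(E) = E*(2*E) = 2*E²)
1/((d(-4, 3)*(-10))*(-17) + t(-114)) = 1/(((3*(-4))*(-10))*(-17) + 2*(-114)²) = 1/(-12*(-10)*(-17) + 2*12996) = 1/(120*(-17) + 25992) = 1/(-2040 + 25992) = 1/23952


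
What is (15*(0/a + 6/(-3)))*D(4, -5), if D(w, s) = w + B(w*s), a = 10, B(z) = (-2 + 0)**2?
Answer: -240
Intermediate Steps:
B(z) = 4 (B(z) = (-2)**2 = 4)
D(w, s) = 4 + w (D(w, s) = w + 4 = 4 + w)
(15*(0/a + 6/(-3)))*D(4, -5) = (15*(0/10 + 6/(-3)))*(4 + 4) = (15*(0*(1/10) + 6*(-1/3)))*8 = (15*(0 - 2))*8 = (15*(-2))*8 = -30*8 = -240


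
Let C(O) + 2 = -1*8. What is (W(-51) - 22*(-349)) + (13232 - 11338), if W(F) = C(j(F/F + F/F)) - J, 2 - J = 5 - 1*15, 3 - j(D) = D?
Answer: 9550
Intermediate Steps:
j(D) = 3 - D
C(O) = -10 (C(O) = -2 - 1*8 = -2 - 8 = -10)
J = 12 (J = 2 - (5 - 1*15) = 2 - (5 - 15) = 2 - 1*(-10) = 2 + 10 = 12)
W(F) = -22 (W(F) = -10 - 1*12 = -10 - 12 = -22)
(W(-51) - 22*(-349)) + (13232 - 11338) = (-22 - 22*(-349)) + (13232 - 11338) = (-22 + 7678) + 1894 = 7656 + 1894 = 9550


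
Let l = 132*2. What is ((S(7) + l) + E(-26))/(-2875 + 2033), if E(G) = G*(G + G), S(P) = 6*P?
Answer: -829/421 ≈ -1.9691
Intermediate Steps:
l = 264
E(G) = 2*G² (E(G) = G*(2*G) = 2*G²)
((S(7) + l) + E(-26))/(-2875 + 2033) = ((6*7 + 264) + 2*(-26)²)/(-2875 + 2033) = ((42 + 264) + 2*676)/(-842) = (306 + 1352)*(-1/842) = 1658*(-1/842) = -829/421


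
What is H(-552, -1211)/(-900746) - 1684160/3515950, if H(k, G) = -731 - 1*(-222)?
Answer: -7974793499/16668304730 ≈ -0.47844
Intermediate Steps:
H(k, G) = -509 (H(k, G) = -731 + 222 = -509)
H(-552, -1211)/(-900746) - 1684160/3515950 = -509/(-900746) - 1684160/3515950 = -509*(-1/900746) - 1684160*1/3515950 = 509/900746 - 8864/18505 = -7974793499/16668304730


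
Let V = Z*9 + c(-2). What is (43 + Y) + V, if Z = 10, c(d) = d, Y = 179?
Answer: 310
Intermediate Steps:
V = 88 (V = 10*9 - 2 = 90 - 2 = 88)
(43 + Y) + V = (43 + 179) + 88 = 222 + 88 = 310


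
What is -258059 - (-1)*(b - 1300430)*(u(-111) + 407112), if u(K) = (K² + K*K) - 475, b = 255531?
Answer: -450643253880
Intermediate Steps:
u(K) = -475 + 2*K² (u(K) = (K² + K²) - 475 = 2*K² - 475 = -475 + 2*K²)
-258059 - (-1)*(b - 1300430)*(u(-111) + 407112) = -258059 - (-1)*(255531 - 1300430)*((-475 + 2*(-111)²) + 407112) = -258059 - (-1)*(-1044899*((-475 + 2*12321) + 407112)) = -258059 - (-1)*(-1044899*((-475 + 24642) + 407112)) = -258059 - (-1)*(-1044899*(24167 + 407112)) = -258059 - (-1)*(-1044899*431279) = -258059 - (-1)*(-450642995821) = -258059 - 1*450642995821 = -258059 - 450642995821 = -450643253880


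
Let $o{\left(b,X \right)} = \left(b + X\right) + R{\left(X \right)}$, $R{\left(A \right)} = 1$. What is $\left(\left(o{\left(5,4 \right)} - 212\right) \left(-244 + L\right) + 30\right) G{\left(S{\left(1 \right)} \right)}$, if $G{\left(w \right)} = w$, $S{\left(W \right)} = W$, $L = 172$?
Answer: $14574$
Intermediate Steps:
$o{\left(b,X \right)} = 1 + X + b$ ($o{\left(b,X \right)} = \left(b + X\right) + 1 = \left(X + b\right) + 1 = 1 + X + b$)
$\left(\left(o{\left(5,4 \right)} - 212\right) \left(-244 + L\right) + 30\right) G{\left(S{\left(1 \right)} \right)} = \left(\left(\left(1 + 4 + 5\right) - 212\right) \left(-244 + 172\right) + 30\right) 1 = \left(\left(10 - 212\right) \left(-72\right) + 30\right) 1 = \left(\left(-202\right) \left(-72\right) + 30\right) 1 = \left(14544 + 30\right) 1 = 14574 \cdot 1 = 14574$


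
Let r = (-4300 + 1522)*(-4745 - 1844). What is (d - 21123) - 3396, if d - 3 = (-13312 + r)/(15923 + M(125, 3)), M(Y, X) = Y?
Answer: -187570919/8024 ≈ -23376.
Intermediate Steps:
r = 18304242 (r = -2778*(-6589) = 18304242)
d = 9169537/8024 (d = 3 + (-13312 + 18304242)/(15923 + 125) = 3 + 18290930/16048 = 3 + 18290930*(1/16048) = 3 + 9145465/8024 = 9169537/8024 ≈ 1142.8)
(d - 21123) - 3396 = (9169537/8024 - 21123) - 3396 = -160321415/8024 - 3396 = -187570919/8024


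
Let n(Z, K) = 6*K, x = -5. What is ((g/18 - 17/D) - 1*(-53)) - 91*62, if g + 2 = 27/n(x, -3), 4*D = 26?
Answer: -2616967/468 ≈ -5591.8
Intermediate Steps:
D = 13/2 (D = (1/4)*26 = 13/2 ≈ 6.5000)
g = -7/2 (g = -2 + 27/((6*(-3))) = -2 + 27/(-18) = -2 + 27*(-1/18) = -2 - 3/2 = -7/2 ≈ -3.5000)
((g/18 - 17/D) - 1*(-53)) - 91*62 = ((-7/2/18 - 17/13/2) - 1*(-53)) - 91*62 = ((-7/2*1/18 - 17*2/13) + 53) - 5642 = ((-7/36 - 34/13) + 53) - 5642 = (-1315/468 + 53) - 5642 = 23489/468 - 5642 = -2616967/468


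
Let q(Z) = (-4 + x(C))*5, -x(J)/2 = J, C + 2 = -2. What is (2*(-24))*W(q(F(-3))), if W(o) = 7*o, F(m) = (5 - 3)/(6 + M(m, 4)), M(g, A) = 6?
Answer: -6720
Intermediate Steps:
C = -4 (C = -2 - 2 = -4)
x(J) = -2*J
F(m) = ⅙ (F(m) = (5 - 3)/(6 + 6) = 2/12 = 2*(1/12) = ⅙)
q(Z) = 20 (q(Z) = (-4 - 2*(-4))*5 = (-4 + 8)*5 = 4*5 = 20)
(2*(-24))*W(q(F(-3))) = (2*(-24))*(7*20) = -48*140 = -6720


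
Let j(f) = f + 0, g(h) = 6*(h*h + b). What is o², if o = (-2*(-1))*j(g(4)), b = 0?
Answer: 36864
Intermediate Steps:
g(h) = 6*h² (g(h) = 6*(h*h + 0) = 6*(h² + 0) = 6*h²)
j(f) = f
o = 192 (o = (-2*(-1))*(6*4²) = 2*(6*16) = 2*96 = 192)
o² = 192² = 36864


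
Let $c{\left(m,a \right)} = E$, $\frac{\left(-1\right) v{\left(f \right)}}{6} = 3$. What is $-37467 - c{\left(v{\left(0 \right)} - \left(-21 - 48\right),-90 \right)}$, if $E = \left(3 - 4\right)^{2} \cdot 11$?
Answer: $-37478$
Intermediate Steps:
$v{\left(f \right)} = -18$ ($v{\left(f \right)} = \left(-6\right) 3 = -18$)
$E = 11$ ($E = \left(-1\right)^{2} \cdot 11 = 1 \cdot 11 = 11$)
$c{\left(m,a \right)} = 11$
$-37467 - c{\left(v{\left(0 \right)} - \left(-21 - 48\right),-90 \right)} = -37467 - 11 = -37478$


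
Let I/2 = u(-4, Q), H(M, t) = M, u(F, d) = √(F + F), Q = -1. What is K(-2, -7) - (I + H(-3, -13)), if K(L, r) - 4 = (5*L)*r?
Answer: 77 - 4*I*√2 ≈ 77.0 - 5.6569*I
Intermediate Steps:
u(F, d) = √2*√F (u(F, d) = √(2*F) = √2*√F)
I = 4*I*√2 (I = 2*(√2*√(-4)) = 2*(√2*(2*I)) = 2*(2*I*√2) = 4*I*√2 ≈ 5.6569*I)
K(L, r) = 4 + 5*L*r (K(L, r) = 4 + (5*L)*r = 4 + 5*L*r)
K(-2, -7) - (I + H(-3, -13)) = (4 + 5*(-2)*(-7)) - (4*I*√2 - 3) = (4 + 70) - (-3 + 4*I*√2) = 74 + (3 - 4*I*√2) = 77 - 4*I*√2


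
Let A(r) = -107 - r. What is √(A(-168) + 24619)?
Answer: 2*√6170 ≈ 157.10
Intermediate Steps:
√(A(-168) + 24619) = √((-107 - 1*(-168)) + 24619) = √((-107 + 168) + 24619) = √(61 + 24619) = √24680 = 2*√6170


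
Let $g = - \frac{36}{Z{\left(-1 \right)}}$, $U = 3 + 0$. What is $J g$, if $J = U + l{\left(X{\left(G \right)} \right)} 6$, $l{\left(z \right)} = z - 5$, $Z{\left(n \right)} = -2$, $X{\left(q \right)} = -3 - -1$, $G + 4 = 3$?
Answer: $-702$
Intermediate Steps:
$G = -1$ ($G = -4 + 3 = -1$)
$X{\left(q \right)} = -2$ ($X{\left(q \right)} = -3 + 1 = -2$)
$l{\left(z \right)} = -5 + z$
$U = 3$
$g = 18$ ($g = - \frac{36}{-2} = \left(-36\right) \left(- \frac{1}{2}\right) = 18$)
$J = -39$ ($J = 3 + \left(-5 - 2\right) 6 = 3 - 42 = -39$)
$J g = \left(-39\right) 18 = -702$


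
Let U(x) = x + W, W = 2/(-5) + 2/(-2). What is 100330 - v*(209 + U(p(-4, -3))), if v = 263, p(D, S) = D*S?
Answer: 212876/5 ≈ 42575.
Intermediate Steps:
W = -7/5 (W = 2*(-⅕) + 2*(-½) = -⅖ - 1 = -7/5 ≈ -1.4000)
U(x) = -7/5 + x (U(x) = x - 7/5 = -7/5 + x)
100330 - v*(209 + U(p(-4, -3))) = 100330 - 263*(209 + (-7/5 - 4*(-3))) = 100330 - 263*(209 + (-7/5 + 12)) = 100330 - 263*(209 + 53/5) = 100330 - 263*1098/5 = 100330 - 1*288774/5 = 100330 - 288774/5 = 212876/5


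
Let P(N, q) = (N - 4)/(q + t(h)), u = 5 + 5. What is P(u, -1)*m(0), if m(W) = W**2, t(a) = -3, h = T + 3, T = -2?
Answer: 0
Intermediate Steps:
h = 1 (h = -2 + 3 = 1)
u = 10
P(N, q) = (-4 + N)/(-3 + q) (P(N, q) = (N - 4)/(q - 3) = (-4 + N)/(-3 + q))
P(u, -1)*m(0) = ((-4 + 10)/(-3 - 1))*0**2 = (6/(-4))*0 = -1/4*6*0 = -3/2*0 = 0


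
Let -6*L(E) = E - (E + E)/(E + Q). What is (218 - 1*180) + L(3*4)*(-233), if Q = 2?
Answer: 3062/7 ≈ 437.43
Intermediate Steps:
L(E) = -E/6 + E/(3*(2 + E)) (L(E) = -(E - (E + E)/(E + 2))/6 = -(E - 2*E/(2 + E))/6 = -E/6 + E/(3*(2 + E)))
(218 - 1*180) + L(3*4)*(-233) = (218 - 1*180) - (3*4)²/(12 + 6*(3*4))*(-233) = (218 - 180) - 1*12²/(12 + 6*12)*(-233) = 38 - 1*144/(12 + 72)*(-233) = 38 - 1*144/84*(-233) = 38 - 1*144*1/84*(-233) = 38 - 12/7*(-233) = 38 + 2796/7 = 3062/7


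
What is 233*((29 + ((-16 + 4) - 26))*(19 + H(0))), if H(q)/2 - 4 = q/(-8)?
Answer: -56619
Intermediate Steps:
H(q) = 8 - q/4 (H(q) = 8 + 2*(q/(-8)) = 8 + 2*(q*(-1/8)) = 8 + 2*(-q/8) = 8 - q/4)
233*((29 + ((-16 + 4) - 26))*(19 + H(0))) = 233*((29 + ((-16 + 4) - 26))*(19 + (8 - 1/4*0))) = 233*((29 + (-12 - 26))*(19 + (8 + 0))) = 233*((29 - 38)*(19 + 8)) = 233*(-9*27) = 233*(-243) = -56619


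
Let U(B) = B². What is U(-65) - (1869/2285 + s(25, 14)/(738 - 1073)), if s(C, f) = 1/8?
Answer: 5173609673/1224760 ≈ 4224.2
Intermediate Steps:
s(C, f) = ⅛
U(-65) - (1869/2285 + s(25, 14)/(738 - 1073)) = (-65)² - (1869/2285 + 1/(8*(738 - 1073))) = 4225 - (1869*(1/2285) + (⅛)/(-335)) = 4225 - (1869/2285 + (⅛)*(-1/335)) = 4225 - (1869/2285 - 1/2680) = 4225 - 1*1001327/1224760 = 4225 - 1001327/1224760 = 5173609673/1224760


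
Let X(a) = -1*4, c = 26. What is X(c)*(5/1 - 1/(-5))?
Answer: -104/5 ≈ -20.800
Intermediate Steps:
X(a) = -4
X(c)*(5/1 - 1/(-5)) = -4*(5/1 - 1/(-5)) = -4*(5*1 - 1*(-⅕)) = -4*(5 + ⅕) = -4*26/5 = -104/5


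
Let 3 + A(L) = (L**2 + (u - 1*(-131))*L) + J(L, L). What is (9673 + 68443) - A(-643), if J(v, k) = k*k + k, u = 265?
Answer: -493508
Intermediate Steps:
J(v, k) = k + k**2 (J(v, k) = k**2 + k = k + k**2)
A(L) = -3 + L**2 + 396*L + L*(1 + L) (A(L) = -3 + ((L**2 + (265 - 1*(-131))*L) + L*(1 + L)) = -3 + ((L**2 + (265 + 131)*L) + L*(1 + L)) = -3 + ((L**2 + 396*L) + L*(1 + L)) = -3 + (L**2 + 396*L + L*(1 + L)) = -3 + L**2 + 396*L + L*(1 + L))
(9673 + 68443) - A(-643) = (9673 + 68443) - (-3 + 2*(-643)**2 + 397*(-643)) = 78116 - (-3 + 2*413449 - 255271) = 78116 - (-3 + 826898 - 255271) = 78116 - 1*571624 = 78116 - 571624 = -493508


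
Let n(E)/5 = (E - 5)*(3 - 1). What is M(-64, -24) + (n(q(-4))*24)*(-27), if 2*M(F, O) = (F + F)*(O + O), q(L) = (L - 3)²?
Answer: -282048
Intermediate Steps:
q(L) = (-3 + L)²
n(E) = -50 + 10*E (n(E) = 5*((E - 5)*(3 - 1)) = 5*((-5 + E)*2) = 5*(-10 + 2*E) = -50 + 10*E)
M(F, O) = 2*F*O (M(F, O) = ((F + F)*(O + O))/2 = ((2*F)*(2*O))/2 = (4*F*O)/2 = 2*F*O)
M(-64, -24) + (n(q(-4))*24)*(-27) = 2*(-64)*(-24) + ((-50 + 10*(-3 - 4)²)*24)*(-27) = 3072 + ((-50 + 10*(-7)²)*24)*(-27) = 3072 + ((-50 + 10*49)*24)*(-27) = 3072 + ((-50 + 490)*24)*(-27) = 3072 + (440*24)*(-27) = 3072 + 10560*(-27) = 3072 - 285120 = -282048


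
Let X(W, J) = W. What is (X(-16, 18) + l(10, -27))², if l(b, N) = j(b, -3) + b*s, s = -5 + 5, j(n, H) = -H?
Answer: 169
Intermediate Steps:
s = 0
l(b, N) = 3 (l(b, N) = -1*(-3) + b*0 = 3 + 0 = 3)
(X(-16, 18) + l(10, -27))² = (-16 + 3)² = (-13)² = 169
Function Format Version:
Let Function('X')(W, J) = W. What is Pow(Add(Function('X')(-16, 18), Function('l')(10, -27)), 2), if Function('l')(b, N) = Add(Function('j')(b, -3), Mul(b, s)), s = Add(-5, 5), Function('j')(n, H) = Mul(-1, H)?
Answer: 169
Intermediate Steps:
s = 0
Function('l')(b, N) = 3 (Function('l')(b, N) = Add(Mul(-1, -3), Mul(b, 0)) = Add(3, 0) = 3)
Pow(Add(Function('X')(-16, 18), Function('l')(10, -27)), 2) = Pow(Add(-16, 3), 2) = Pow(-13, 2) = 169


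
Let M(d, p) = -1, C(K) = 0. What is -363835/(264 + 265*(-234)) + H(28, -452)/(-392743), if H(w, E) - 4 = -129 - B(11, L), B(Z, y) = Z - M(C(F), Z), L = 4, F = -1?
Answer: 142902108607/24250309278 ≈ 5.8928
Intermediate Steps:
B(Z, y) = 1 + Z (B(Z, y) = Z - 1*(-1) = Z + 1 = 1 + Z)
H(w, E) = -137 (H(w, E) = 4 + (-129 - (1 + 11)) = 4 + (-129 - 1*12) = 4 + (-129 - 12) = 4 - 141 = -137)
-363835/(264 + 265*(-234)) + H(28, -452)/(-392743) = -363835/(264 + 265*(-234)) - 137/(-392743) = -363835/(264 - 62010) - 137*(-1/392743) = -363835/(-61746) + 137/392743 = -363835*(-1/61746) + 137/392743 = 363835/61746 + 137/392743 = 142902108607/24250309278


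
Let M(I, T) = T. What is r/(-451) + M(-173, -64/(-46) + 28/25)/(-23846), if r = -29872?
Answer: 204793891578/3091931975 ≈ 66.235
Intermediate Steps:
r/(-451) + M(-173, -64/(-46) + 28/25)/(-23846) = -29872/(-451) + (-64/(-46) + 28/25)/(-23846) = -29872*(-1/451) + (-64*(-1/46) + 28*(1/25))*(-1/23846) = 29872/451 + (32/23 + 28/25)*(-1/23846) = 29872/451 + (1444/575)*(-1/23846) = 29872/451 - 722/6855725 = 204793891578/3091931975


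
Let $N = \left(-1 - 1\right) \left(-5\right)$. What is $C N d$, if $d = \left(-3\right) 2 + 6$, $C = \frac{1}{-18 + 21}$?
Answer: $0$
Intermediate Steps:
$C = \frac{1}{3} \approx 0.33333$
$d = 0$ ($d = -6 + 6 = 0$)
$N = 10$ ($N = \left(-2\right) \left(-5\right) = 10$)
$C N d = \frac{1}{3} \cdot 10 \cdot 0 = \frac{10}{3} \cdot 0 = 0$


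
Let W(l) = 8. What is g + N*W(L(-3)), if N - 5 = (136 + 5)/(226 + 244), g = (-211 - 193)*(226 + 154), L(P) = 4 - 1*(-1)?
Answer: -767388/5 ≈ -1.5348e+5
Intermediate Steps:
L(P) = 5 (L(P) = 4 + 1 = 5)
g = -153520 (g = -404*380 = -153520)
N = 53/10 (N = 5 + (136 + 5)/(226 + 244) = 5 + 141/470 = 5 + 141*(1/470) = 5 + 3/10 = 53/10 ≈ 5.3000)
g + N*W(L(-3)) = -153520 + (53/10)*8 = -153520 + 212/5 = -767388/5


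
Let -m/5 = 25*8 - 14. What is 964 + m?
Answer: 34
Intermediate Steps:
m = -930 (m = -5*(25*8 - 14) = -5*(200 - 14) = -5*186 = -930)
964 + m = 964 - 930 = 34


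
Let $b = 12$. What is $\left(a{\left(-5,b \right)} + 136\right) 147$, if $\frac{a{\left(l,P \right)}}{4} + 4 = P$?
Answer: $24696$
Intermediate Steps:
$a{\left(l,P \right)} = -16 + 4 P$
$\left(a{\left(-5,b \right)} + 136\right) 147 = \left(\left(-16 + 4 \cdot 12\right) + 136\right) 147 = \left(\left(-16 + 48\right) + 136\right) 147 = \left(32 + 136\right) 147 = 168 \cdot 147 = 24696$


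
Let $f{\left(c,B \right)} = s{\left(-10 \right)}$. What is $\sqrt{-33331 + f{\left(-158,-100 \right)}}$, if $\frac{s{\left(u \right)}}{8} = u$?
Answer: $i \sqrt{33411} \approx 182.79 i$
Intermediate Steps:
$s{\left(u \right)} = 8 u$
$f{\left(c,B \right)} = -80$ ($f{\left(c,B \right)} = 8 \left(-10\right) = -80$)
$\sqrt{-33331 + f{\left(-158,-100 \right)}} = \sqrt{-33331 - 80} = \sqrt{-33411} = i \sqrt{33411}$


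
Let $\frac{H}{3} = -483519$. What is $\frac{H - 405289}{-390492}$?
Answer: $\frac{927923}{195246} \approx 4.7526$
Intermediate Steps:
$H = -1450557$ ($H = 3 \left(-483519\right) = -1450557$)
$\frac{H - 405289}{-390492} = \frac{-1450557 - 405289}{-390492} = \left(-1450557 - 405289\right) \left(- \frac{1}{390492}\right) = \left(-1855846\right) \left(- \frac{1}{390492}\right) = \frac{927923}{195246}$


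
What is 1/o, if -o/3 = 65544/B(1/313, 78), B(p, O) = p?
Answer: -1/61545816 ≈ -1.6248e-8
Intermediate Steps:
o = -61545816 (o = -196632/(1/313) = -196632/1/313 = -196632*313 = -3*20515272 = -61545816)
1/o = 1/(-61545816) = -1/61545816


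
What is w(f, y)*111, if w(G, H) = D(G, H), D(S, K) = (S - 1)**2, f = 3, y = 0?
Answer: 444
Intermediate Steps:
D(S, K) = (-1 + S)**2
w(G, H) = (-1 + G)**2
w(f, y)*111 = (-1 + 3)**2*111 = 2**2*111 = 4*111 = 444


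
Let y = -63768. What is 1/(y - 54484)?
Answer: -1/118252 ≈ -8.4565e-6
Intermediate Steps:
1/(y - 54484) = 1/(-63768 - 54484) = 1/(-118252) = -1/118252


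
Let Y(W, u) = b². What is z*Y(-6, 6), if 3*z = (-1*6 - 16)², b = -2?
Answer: 1936/3 ≈ 645.33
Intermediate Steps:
z = 484/3 (z = (-1*6 - 16)²/3 = (-6 - 16)²/3 = (⅓)*(-22)² = (⅓)*484 = 484/3 ≈ 161.33)
Y(W, u) = 4 (Y(W, u) = (-2)² = 4)
z*Y(-6, 6) = (484/3)*4 = 1936/3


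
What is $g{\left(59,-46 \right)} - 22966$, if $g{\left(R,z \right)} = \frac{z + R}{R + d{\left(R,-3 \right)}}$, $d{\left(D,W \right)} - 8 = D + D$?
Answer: $- \frac{4248697}{185} \approx -22966.0$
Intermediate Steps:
$d{\left(D,W \right)} = 8 + 2 D$ ($d{\left(D,W \right)} = 8 + \left(D + D\right) = 8 + 2 D$)
$g{\left(R,z \right)} = \frac{R + z}{8 + 3 R}$ ($g{\left(R,z \right)} = \frac{z + R}{R + \left(8 + 2 R\right)} = \frac{R + z}{8 + 3 R}$)
$g{\left(59,-46 \right)} - 22966 = \frac{59 - 46}{8 + 3 \cdot 59} - 22966 = \frac{1}{8 + 177} \cdot 13 - 22966 = \frac{1}{185} \cdot 13 - 22966 = \frac{13}{185} - 22966 = - \frac{4248697}{185}$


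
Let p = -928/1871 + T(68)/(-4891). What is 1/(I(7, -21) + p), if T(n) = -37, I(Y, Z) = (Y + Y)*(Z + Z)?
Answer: -9151061/5385293489 ≈ -0.0016993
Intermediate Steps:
I(Y, Z) = 4*Y*Z (I(Y, Z) = (2*Y)*(2*Z) = 4*Y*Z)
p = -4469621/9151061 (p = -928/1871 - 37/(-4891) = -928*1/1871 - 37*(-1/4891) = -928/1871 + 37/4891 = -4469621/9151061 ≈ -0.48843)
1/(I(7, -21) + p) = 1/(4*7*(-21) - 4469621/9151061) = 1/(-588 - 4469621/9151061) = 1/(-5385293489/9151061) = -9151061/5385293489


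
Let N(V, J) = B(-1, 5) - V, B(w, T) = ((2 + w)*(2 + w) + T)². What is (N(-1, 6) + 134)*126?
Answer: 21546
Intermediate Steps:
B(w, T) = (T + (2 + w)²)² (B(w, T) = ((2 + w)² + T)² = (T + (2 + w)²)²)
N(V, J) = 36 - V (N(V, J) = (5 + (2 - 1)²)² - V = (5 + 1²)² - V = (5 + 1)² - V = 6² - V = 36 - V)
(N(-1, 6) + 134)*126 = ((36 - 1*(-1)) + 134)*126 = ((36 + 1) + 134)*126 = (37 + 134)*126 = 171*126 = 21546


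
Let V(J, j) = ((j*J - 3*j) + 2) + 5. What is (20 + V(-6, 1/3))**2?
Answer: 576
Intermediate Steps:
V(J, j) = 7 - 3*j + J*j (V(J, j) = ((J*j - 3*j) + 2) + 5 = ((-3*j + J*j) + 2) + 5 = (2 - 3*j + J*j) + 5 = 7 - 3*j + J*j)
(20 + V(-6, 1/3))**2 = (20 + (7 - 3/3 - 6/3))**2 = (20 + (7 - 3*1/3 - 6*1/3))**2 = (20 + (7 - 1 - 2))**2 = (20 + 4)**2 = 24**2 = 576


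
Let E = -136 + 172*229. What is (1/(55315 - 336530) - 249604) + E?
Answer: -59154137681/281215 ≈ -2.1035e+5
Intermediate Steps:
E = 39252 (E = -136 + 39388 = 39252)
(1/(55315 - 336530) - 249604) + E = (1/(55315 - 336530) - 249604) + 39252 = (1/(-281215) - 249604) + 39252 = (-1/281215 - 249604) + 39252 = -70192388861/281215 + 39252 = -59154137681/281215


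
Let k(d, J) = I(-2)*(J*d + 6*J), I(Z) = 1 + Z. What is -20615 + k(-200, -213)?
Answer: -61937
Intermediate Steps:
k(d, J) = -6*J - J*d (k(d, J) = (1 - 2)*(J*d + 6*J) = -(6*J + J*d) = -6*J - J*d)
-20615 + k(-200, -213) = -20615 - 1*(-213)*(6 - 200) = -20615 - 1*(-213)*(-194) = -20615 - 41322 = -61937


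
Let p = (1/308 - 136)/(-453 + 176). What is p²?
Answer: 1754520769/7278819856 ≈ 0.24104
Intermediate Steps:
p = 41887/85316 (p = (1/308 - 136)/(-277) = -41887/308*(-1/277) = 41887/85316 ≈ 0.49096)
p² = (41887/85316)² = 1754520769/7278819856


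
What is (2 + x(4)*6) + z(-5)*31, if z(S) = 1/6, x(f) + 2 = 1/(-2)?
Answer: -47/6 ≈ -7.8333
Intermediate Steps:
x(f) = -5/2 (x(f) = -2 + 1/(-2) = -2 + 1*(-½) = -2 - ½ = -5/2)
z(S) = ⅙
(2 + x(4)*6) + z(-5)*31 = (2 - 5/2*6) + (⅙)*31 = (2 - 15) + 31/6 = -13 + 31/6 = -47/6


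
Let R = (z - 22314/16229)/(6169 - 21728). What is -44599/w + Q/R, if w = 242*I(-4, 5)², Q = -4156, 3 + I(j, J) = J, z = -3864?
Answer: -509317736379959/30361886280 ≈ -16775.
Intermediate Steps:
I(j, J) = -3 + J
w = 968 (w = 242*(-3 + 5)² = 242*2² = 242*4 = 968)
R = 62731170/252507011 (R = (-3864 - 22314/16229)/(6169 - 21728) = (-3864 - 22314*1/16229)/(-15559) = (-3864 - 22314/16229)*(-1/15559) = -62731170/16229*(-1/15559) = 62731170/252507011 ≈ 0.24843)
-44599/w + Q/R = -44599/968 - 4156/62731170/252507011 = -44599*1/968 - 4156*252507011/62731170 = -44599/968 - 524709568858/31365585 = -509317736379959/30361886280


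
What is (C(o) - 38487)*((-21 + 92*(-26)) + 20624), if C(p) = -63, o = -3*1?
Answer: -702034050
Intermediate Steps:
o = -3
(C(o) - 38487)*((-21 + 92*(-26)) + 20624) = (-63 - 38487)*((-21 + 92*(-26)) + 20624) = -38550*((-21 - 2392) + 20624) = -38550*(-2413 + 20624) = -38550*18211 = -702034050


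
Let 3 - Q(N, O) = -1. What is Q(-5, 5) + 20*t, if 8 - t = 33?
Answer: -496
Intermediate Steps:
t = -25 (t = 8 - 1*33 = 8 - 33 = -25)
Q(N, O) = 4 (Q(N, O) = 3 - 1*(-1) = 3 + 1 = 4)
Q(-5, 5) + 20*t = 4 + 20*(-25) = 4 - 500 = -496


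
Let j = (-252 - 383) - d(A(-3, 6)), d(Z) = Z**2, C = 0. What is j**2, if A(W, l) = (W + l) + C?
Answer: 414736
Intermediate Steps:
A(W, l) = W + l (A(W, l) = (W + l) + 0 = W + l)
j = -644 (j = (-252 - 383) - (-3 + 6)**2 = -635 - 1*3**2 = -635 - 1*9 = -635 - 9 = -644)
j**2 = (-644)**2 = 414736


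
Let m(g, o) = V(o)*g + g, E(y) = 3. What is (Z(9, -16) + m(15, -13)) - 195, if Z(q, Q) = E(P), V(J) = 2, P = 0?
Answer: -147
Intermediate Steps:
Z(q, Q) = 3
m(g, o) = 3*g (m(g, o) = 2*g + g = 3*g)
(Z(9, -16) + m(15, -13)) - 195 = (3 + 3*15) - 195 = (3 + 45) - 195 = 48 - 195 = -147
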